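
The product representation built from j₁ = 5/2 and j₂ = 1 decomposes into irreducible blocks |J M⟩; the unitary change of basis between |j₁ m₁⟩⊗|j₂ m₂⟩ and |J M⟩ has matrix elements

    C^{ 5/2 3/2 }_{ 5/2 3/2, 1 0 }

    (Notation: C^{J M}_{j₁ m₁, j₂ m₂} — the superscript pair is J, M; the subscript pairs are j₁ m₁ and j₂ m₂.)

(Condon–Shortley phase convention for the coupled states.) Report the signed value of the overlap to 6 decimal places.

√[6·1!4!1!/7! · 4!1!1!1!4!1!] = √(576/35)
  +(−1)^0/∏(0,1,1,1,3,0)! = 1/6  (running 1/6)
  +(−1)^1/∏(1,0,0,0,4,1)! = -1/24  (running 1/8)
⟨..|..⟩ = √(576/35)·(1/8) = +0.507093

+√(9/35) = +0.507093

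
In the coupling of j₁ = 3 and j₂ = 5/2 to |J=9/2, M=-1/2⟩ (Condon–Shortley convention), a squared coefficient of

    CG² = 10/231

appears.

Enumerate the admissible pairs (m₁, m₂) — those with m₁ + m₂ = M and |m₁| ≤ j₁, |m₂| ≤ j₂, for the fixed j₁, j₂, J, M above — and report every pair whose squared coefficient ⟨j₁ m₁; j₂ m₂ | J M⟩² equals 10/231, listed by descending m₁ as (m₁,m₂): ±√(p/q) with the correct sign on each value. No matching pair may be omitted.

(0,-1/2): +√(10/231)

Admissible pairs with m₁+m₂ = M = -1/2: (-3,5/2), (-2,3/2), (-1,1/2), (0,-1/2), (1,-3/2), (2,-5/2)
  (m₁,m₂)=(2,-5/2): CG² = 125/1386, CG = +√(125/1386)
  (m₁,m₂)=(1,-3/2): CG² = 35/99, CG = +√(35/99)
  (m₁,m₂)=(0,-1/2): CG² = 10/231, CG = +√(10/231)   ← matches the target
  (m₁,m₂)=(-1,1/2): CG² = 160/693, CG = −√(160/693)
  (m₁,m₂)=(-2,3/2): CG² = 361/1386, CG = −√(361/1386)
  (m₁,m₂)=(-3,5/2): CG² = 5/231, CG = −√(5/231)
Pairs with CG² = 10/231: (0,-1/2): +√(10/231)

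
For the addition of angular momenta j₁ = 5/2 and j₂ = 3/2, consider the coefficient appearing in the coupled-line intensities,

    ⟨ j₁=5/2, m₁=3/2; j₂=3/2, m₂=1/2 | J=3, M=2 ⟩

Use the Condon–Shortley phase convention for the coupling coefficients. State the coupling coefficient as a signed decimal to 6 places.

+√(1/12) = +0.288675

triangle: 1!*4!*2!/8! = 48/40320
(j±m)!: 4!*1!*2!*1!*5!*1! = 5760
prefactor² = (2J+1)*Δ*N² = 48
  k=0: +1/(0!*1!*1!*2!*3!*0!) = 1/12
  k=1: −1/(1!*0!*0!*1!*4!*1!) = -1/24
Σ = 1/24  ⇒  CG² = 48*(1/24)² = 1/12
CG = +√(1/12) = +0.288675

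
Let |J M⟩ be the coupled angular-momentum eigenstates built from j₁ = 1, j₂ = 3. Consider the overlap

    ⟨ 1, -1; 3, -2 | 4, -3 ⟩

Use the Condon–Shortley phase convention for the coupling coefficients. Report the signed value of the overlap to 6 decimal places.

+√(3/4) ≈ +0.866025

√[9·0!2!6!/9! · 0!2!1!5!1!7!] = √(43200)
  +(−1)^0/∏(0,0,2,1,0,5)! = 1/240  (running 1/240)
⟨..|..⟩ = √(43200)·(1/240) = +0.866025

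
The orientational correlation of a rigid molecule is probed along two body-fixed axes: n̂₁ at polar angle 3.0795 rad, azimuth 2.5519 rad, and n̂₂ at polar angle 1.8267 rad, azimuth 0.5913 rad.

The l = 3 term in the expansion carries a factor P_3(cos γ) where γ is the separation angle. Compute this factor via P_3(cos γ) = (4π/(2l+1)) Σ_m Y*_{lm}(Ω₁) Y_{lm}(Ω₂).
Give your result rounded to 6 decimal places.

-0.314383

Expand P_3 via completeness: Σ_{m} conj(Y_{3,m}) at Ω₁ times Y_{3,m} at Ω₂ —
  [-3]  conj(Y_{3,-3})(Ω₁) = (0.000020, 0.000098) ; Y_{3,-3}(Ω₂) = (-0.076201, -0.370011) ; Δ = (0.000035, -0.000015)
  [-2]  conj(Y_{3,-2})(Ω₁) = (-0.001498, 0.003631) ; Y_{3,-2}(Ω₂) = (-0.091644, 0.224096) ; Δ = (-0.000676, -0.000668)
  [-1]  conj(Y_{3,-1})(Ω₁) = (-0.066348, 0.044394) ; Y_{3,-1}(Ω₂) = (-0.176419, 0.118455) ; Δ = (0.006446, -0.015691)
  [+0]  conj(Y_{3,0})(Ω₁) = (-0.737744, -0.000000) ; Y_{3,0}(Ω₂) = (0.253115, 0.000000) ; Δ = (-0.186734, -0.000000)
  [+1]  conj(Y_{3,1})(Ω₁) = (0.066348, 0.044394) ; Y_{3,1}(Ω₂) = (0.176419, 0.118455) ; Δ = (0.006446, 0.015691)
  [+2]  conj(Y_{3,2})(Ω₁) = (-0.001498, -0.003631) ; Y_{3,2}(Ω₂) = (-0.091644, -0.224096) ; Δ = (-0.000676, 0.000668)
  [+3]  conj(Y_{3,3})(Ω₁) = (-0.000020, 0.000098) ; Y_{3,3}(Ω₂) = (0.076201, -0.370011) ; Δ = (0.000035, 0.000015)
Total Σ_m = (-0.175125, 0.000000). Multiply by 1.795196: (-0.314383, 0.000000). P_3(cos γ) = -0.314383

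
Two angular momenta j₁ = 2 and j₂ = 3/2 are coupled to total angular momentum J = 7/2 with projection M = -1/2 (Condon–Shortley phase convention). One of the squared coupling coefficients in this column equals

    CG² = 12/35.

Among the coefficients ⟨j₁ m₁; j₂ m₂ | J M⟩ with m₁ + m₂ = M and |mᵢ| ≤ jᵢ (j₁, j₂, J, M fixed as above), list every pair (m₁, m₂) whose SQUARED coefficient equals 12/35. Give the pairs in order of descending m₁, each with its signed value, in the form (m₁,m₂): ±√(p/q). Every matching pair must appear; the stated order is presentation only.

(-1,1/2): +√(12/35)

Admissible pairs with m₁+m₂ = M = -1/2: (-2,3/2), (-1,1/2), (0,-1/2), (1,-3/2)
  (m₁,m₂)=(1,-3/2): CG² = 4/35, CG = +√(4/35)
  (m₁,m₂)=(0,-1/2): CG² = 18/35, CG = +√(18/35)
  (m₁,m₂)=(-1,1/2): CG² = 12/35, CG = +√(12/35)   ← matches the target
  (m₁,m₂)=(-2,3/2): CG² = 1/35, CG = +√(1/35)
Pairs with CG² = 12/35: (-1,1/2): +√(12/35)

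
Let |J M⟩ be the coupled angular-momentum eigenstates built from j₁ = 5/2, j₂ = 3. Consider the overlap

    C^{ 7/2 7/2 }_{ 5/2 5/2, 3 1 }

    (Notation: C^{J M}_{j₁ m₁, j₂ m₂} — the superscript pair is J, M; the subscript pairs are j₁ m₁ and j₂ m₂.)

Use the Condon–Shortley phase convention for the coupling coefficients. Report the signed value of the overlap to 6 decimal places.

j₁+j₂−J=2  J+j₁−j₂=3  J−j₁+j₂=4  j₁+j₂+J+1=10
(j₁±m₁, j₂±m₂, J±M) = (5,0,4,2,7,0)
P² = 18432
sum k=0..0:
  [0] +1/288 = 1/288
S = 1/288
C² = P²·S² = 2/9 ; C = +0.471405

+0.471405  (= +√(2/9))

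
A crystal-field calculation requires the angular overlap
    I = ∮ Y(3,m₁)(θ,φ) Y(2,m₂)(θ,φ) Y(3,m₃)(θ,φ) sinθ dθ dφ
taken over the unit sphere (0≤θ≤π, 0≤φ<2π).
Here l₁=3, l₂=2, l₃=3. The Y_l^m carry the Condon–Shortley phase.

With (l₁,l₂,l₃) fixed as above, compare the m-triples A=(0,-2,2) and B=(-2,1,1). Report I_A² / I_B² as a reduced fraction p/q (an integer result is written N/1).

4/3

Shared (l₁,l₂,l₃)=(3,2,3): N and (l;000)² cancel in I_A²/I_B².
A: Δ = 2!·4!·2!/9! = 1/3780; Racah Σ t=0..0: t=0:+1/24 = 1/24; ⇒ 3j(3 2 3; 0 -2 2)² = 1/21, sgn -1
B: Δ = 2!·4!·2!/9! = 1/3780; Racah Σ t=1..2: t=1:−1/48 t=2:+1/12 = 1/16; ⇒ 3j(3 2 3; -2 1 1)² = 1/28, sgn +1
I_A²/I_B² = (1/21)/(1/28) = 4/3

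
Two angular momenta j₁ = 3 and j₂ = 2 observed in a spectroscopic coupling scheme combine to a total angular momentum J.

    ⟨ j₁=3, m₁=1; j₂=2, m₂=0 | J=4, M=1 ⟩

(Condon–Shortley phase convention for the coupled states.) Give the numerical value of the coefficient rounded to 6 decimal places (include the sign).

+√(3/28) ≈ +0.327327

j₁+j₂−J=1  J+j₁−j₂=5  J−j₁+j₂=3  j₁+j₂+J+1=10
(j₁±m₁, j₂±m₂, J±M) = (4,2,2,2,5,3)
P² = 1728/7
sum k=0..1:
  [0] +1/24 = 1/24
  [1] −1/48 = -1/48
S = 1/48
C² = P²·S² = 3/28 ; C = +0.327327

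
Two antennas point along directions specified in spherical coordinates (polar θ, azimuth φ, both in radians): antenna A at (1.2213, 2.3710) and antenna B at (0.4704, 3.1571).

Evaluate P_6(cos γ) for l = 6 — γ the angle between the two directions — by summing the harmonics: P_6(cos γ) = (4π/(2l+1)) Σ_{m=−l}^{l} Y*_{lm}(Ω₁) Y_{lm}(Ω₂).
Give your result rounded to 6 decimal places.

0.157078

Addition theorem: P_6(cos γ) = (4π/13) Σ_m Y*_{lm}(Ω₁) Y_{lm}(Ω₂), m = −6…6:
  [-6]  conj(Y_{6,-6})(Ω₁) = (-0.029480, 0.330989) ; Y_{6,-6}(Ω₂) = (0.004170, -0.000389) ; Δ = (0.000006, 0.001392)
  [-5]  conj(Y_{6,-5})(Ω₁) = (0.317783, -0.273902) ; Y_{6,-5}(Ω₂) = (-0.028446, 0.002210) ; Δ = (-0.008434, 0.008494)
  [-4]  conj(Y_{6,-4})(Ω₁) = (-0.080429, -0.004769) ; Y_{6,-4}(Ω₂) = (0.116318, -0.007224) ; Δ = (-0.009390, 0.000026)
  [-3]  conj(Y_{6,-3})(Ω₁) = (-0.213559, -0.233426) ; Y_{6,-3}(Ω₂) = (-0.310001, 0.014432) ; Δ = (0.069572, 0.069280)
  [-2]  conj(Y_{6,-2})(Ω₁) = (-0.005591, 0.188774) ; Y_{6,-2}(Ω₂) = (0.503706, -0.015627) ; Δ = (0.000134, 0.095174)
  [-1]  conj(Y_{6,-1})(Ω₁) = (-0.184118, 0.178745) ; Y_{6,-1}(Ω₂) = (-0.332381, 0.005155) ; Δ = (0.060276, -0.060360)
  [+0]  conj(Y_{6,0})(Ω₁) = (0.213167, -0.000000) ; Y_{6,0}(Ω₂) = (-0.290046, 0.000000) ; Δ = (-0.061828, 0.000000)
  [+1]  conj(Y_{6,1})(Ω₁) = (0.184118, 0.178745) ; Y_{6,1}(Ω₂) = (0.332381, 0.005155) ; Δ = (0.060276, 0.060360)
  [+2]  conj(Y_{6,2})(Ω₁) = (-0.005591, -0.188774) ; Y_{6,2}(Ω₂) = (0.503706, 0.015627) ; Δ = (0.000134, -0.095174)
  [+3]  conj(Y_{6,3})(Ω₁) = (0.213559, -0.233426) ; Y_{6,3}(Ω₂) = (0.310001, 0.014432) ; Δ = (0.069572, -0.069280)
  [+4]  conj(Y_{6,4})(Ω₁) = (-0.080429, 0.004769) ; Y_{6,4}(Ω₂) = (0.116318, 0.007224) ; Δ = (-0.009390, -0.000026)
  [+5]  conj(Y_{6,5})(Ω₁) = (-0.317783, -0.273902) ; Y_{6,5}(Ω₂) = (0.028446, 0.002210) ; Δ = (-0.008434, -0.008494)
  [+6]  conj(Y_{6,6})(Ω₁) = (-0.029480, -0.330989) ; Y_{6,6}(Ω₂) = (0.004170, 0.000389) ; Δ = (0.000006, -0.001392)
Σ over m = (0.162499, 0.000000); ×(4π/13) → (0.157078, 0.000000). Real part: 0.157078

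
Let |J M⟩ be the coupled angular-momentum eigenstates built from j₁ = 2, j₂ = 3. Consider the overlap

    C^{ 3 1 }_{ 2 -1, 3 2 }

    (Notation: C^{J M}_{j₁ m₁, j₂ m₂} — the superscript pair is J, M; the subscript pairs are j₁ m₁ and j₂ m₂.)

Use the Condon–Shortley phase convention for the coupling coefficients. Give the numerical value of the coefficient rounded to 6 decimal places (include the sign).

+√(1/4) ≈ +0.500000

√[7·2!2!4!/9! · 1!3!5!1!4!2!] = √(64)
  +(−1)^1/∏(1,1,2,4,0,0)! = -1/48  (running -1/48)
  +(−1)^2/∏(2,0,1,3,1,1)! = 1/12  (running 1/16)
⟨..|..⟩ = √(64)·(1/16) = +0.500000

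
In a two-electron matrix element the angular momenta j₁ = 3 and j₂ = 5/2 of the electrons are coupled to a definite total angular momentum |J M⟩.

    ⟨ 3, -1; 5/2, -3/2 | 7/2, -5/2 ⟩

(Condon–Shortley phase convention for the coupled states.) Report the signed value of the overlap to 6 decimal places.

-0.398410

triangle: 2!*4!*3!/10! = 288/3628800
(j±m)!: 2!*4!*1!*4!*1!*6! = 829440
prefactor² = (2J+1)*Δ*N² = 18432/35
  k=0: +1/(0!*2!*4!*1!*0!*2!) = 1/96
  k=1: −1/(1!*1!*3!*0!*1!*3!) = -1/36
Σ = -5/288  ⇒  CG² = 18432/35*(-5/288)² = 10/63
CG = −√(10/63) = -0.398410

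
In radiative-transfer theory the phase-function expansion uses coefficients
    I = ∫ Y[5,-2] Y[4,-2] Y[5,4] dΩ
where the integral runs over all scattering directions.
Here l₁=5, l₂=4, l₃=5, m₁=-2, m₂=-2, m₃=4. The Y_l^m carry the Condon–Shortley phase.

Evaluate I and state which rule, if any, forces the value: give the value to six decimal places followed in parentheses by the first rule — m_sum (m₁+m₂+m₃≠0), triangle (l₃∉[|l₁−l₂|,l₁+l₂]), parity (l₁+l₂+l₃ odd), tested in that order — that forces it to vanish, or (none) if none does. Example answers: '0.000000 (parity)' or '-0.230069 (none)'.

Checks pass: Σm=0; 14 even; l₃=5∈[1,9].
(2·5+1)(2·4+1)(2·5+1) = 1089
Δ: 4! 6! 4! / 15! → 1/3153150
sum: t=0:+1/69120 t=1:−1/1728 t=2:+1/576 t=3:−1/1728 t=4:+1/69120 = 7/11520
3j²(5 4 5; 0 0 0) = Δ·Π!·Σ² = 2/143  (sign -1)
sum: t=1:−1/25920 t=2:+1/11520 = 1/20736
3j²(5 4 5; -2 -2 4) = Δ·Π!·Σ² = 5/429  (sign -1)
combine: 4πI² = 1089·2/143·5/429 = 30/169
take √, sign +1: I = 0.11885360
No selection rule forces the value: the integral is nonzero (none).

0.118854 (none)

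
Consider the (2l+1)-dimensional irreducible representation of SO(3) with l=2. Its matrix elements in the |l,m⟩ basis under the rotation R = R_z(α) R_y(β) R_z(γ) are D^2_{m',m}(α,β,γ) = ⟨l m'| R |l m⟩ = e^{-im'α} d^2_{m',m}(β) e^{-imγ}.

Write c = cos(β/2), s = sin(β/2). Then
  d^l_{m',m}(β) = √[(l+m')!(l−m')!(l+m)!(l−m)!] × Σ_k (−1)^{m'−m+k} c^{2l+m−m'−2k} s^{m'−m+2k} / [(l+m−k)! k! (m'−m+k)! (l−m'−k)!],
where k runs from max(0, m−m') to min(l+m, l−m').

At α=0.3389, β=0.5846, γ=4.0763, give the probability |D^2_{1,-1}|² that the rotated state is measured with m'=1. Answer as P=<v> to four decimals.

P=0.0491

Split into d^2_{1,-1}(β=0.5846) × two z-phases.
Half-angle: c=0.957584, s=0.288155. N=√(6·1·1·6)=6.000000
Admissible k: 0..1 (factorial args all ≥0)
  k=0: (−1)^2·6.0000/(2)·0.9576^2·0.2882^2 = +0.228417
  k=1: (−1)^3·6.0000/(6)·0.9576^0·0.2882^4 = -0.006895
d^2_{1,-1}(0.5846) = +0.228417 -0.006895 = +0.221522
|D^2_{1,-1}|² = |d^2_{1,-1}(β)|² = (+0.221522)² = 0.049072 (the z-rotation phases have unit modulus)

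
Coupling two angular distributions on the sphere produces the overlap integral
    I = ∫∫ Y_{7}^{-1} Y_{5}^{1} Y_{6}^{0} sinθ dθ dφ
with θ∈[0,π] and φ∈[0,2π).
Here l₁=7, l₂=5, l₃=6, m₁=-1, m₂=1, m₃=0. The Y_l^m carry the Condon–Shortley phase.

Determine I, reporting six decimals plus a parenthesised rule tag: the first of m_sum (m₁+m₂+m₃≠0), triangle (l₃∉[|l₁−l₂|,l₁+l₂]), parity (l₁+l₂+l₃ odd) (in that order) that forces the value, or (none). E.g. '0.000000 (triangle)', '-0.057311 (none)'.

-0.063766 (none)

Rules hold: Σm=0, L=18 even, 2≤6≤12.
N = 15·11·13 = 2145
Δ = 6!·8!·4!/19! = 1/174594420
Racah Σ t=1..5: t=1:−1/4147200 t=2:+1/207360 t=3:−1/82944 t=4:+1/207360 t=5:−1/4147200 = -1/345600
⇒ 3j(7 5 6; 0 0 0)² = 420/46189, sgn -1
Racah Σ t=2..6: t=2:+1/1658880 t=3:−1/155520 t=4:+1/110592 t=5:−1/518400 t=6:+1/24883200 = 11/8294400
⇒ 3j(7 5 6; -1 1 0)² = 11/4199, sgn +1
4πI² = N·(3j₀)²·(3jₘ)² = 69300/1356277
I = -1·√(0.0510958/4π) = -0.06376575
No selection rule forces the value: the integral is nonzero (none).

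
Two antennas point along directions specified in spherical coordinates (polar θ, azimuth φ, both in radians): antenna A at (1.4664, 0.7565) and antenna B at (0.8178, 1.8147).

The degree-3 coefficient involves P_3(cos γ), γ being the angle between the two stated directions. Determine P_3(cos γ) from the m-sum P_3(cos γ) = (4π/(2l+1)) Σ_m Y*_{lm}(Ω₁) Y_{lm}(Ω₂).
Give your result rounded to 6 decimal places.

Summing Y*_{l m}(θ₁,φ₁)·Y_{l m}(θ₂,φ₂) over m ∈ [−3, 3]; prefactor 4π/(2·3+1) = 1.795196:
  m=-3: Y*=-0.264010+0.314269i  Y=+0.108286+0.120585i  product -0.066485+0.002195i
  m=-2: Y*=+0.006085+0.105165i  Y=-0.328664+0.174381i  product -0.020339-0.033503i
  m=-1: Y*=-0.221059-0.208638i  Y=-0.076199-0.306194i  product -0.047039+0.083585i
  m=+0: Y*=-0.114551-0.000000i  Y=-0.168908+0.000000i  product +0.019349+0.000000i
  m=+1: Y*=+0.221059-0.208638i  Y=+0.076199-0.306194i  product -0.047039-0.083585i
  m=+2: Y*=+0.006085-0.105165i  Y=-0.328664-0.174381i  product -0.020339+0.033503i
  m=+3: Y*=+0.264010+0.314269i  Y=-0.108286+0.120585i  product -0.066485-0.002195i
Σ over m = -0.248377+0.000000i; ×(4π/7) → -0.445885+0.000000i. Real part: -0.445885

-0.445885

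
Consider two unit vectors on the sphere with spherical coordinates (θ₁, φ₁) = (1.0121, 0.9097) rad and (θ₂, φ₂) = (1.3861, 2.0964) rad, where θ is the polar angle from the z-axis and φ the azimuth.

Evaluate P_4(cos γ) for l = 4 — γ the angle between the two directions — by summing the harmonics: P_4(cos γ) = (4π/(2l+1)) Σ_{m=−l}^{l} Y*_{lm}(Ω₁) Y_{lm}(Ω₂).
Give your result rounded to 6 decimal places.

Term-by-term m-sum for l=4 (normalisation 4π/9 = 1.396263):
  term(m=-4) = 0.00325 + 0.09447j   from Y*(Ω₁)=-0.20108 - 0.10912j, Y(Ω₂)=-0.20946 - 0.35616j
  term(m=-3) = -0.08070 + 0.03589j   from Y*(Ω₁)=-0.37059 + 0.16217j, Y(Ω₂)=0.21833 - 0.00131j
  term(m=-2) = 0.04130 + 0.03990j   from Y*(Ω₁)=-0.05722 + 0.22542j, Y(Ω₂)=0.12261 - 0.21434j
  term(m=-1) = 0.01943 - 0.04808j   from Y*(Ω₁)=-0.13488 - 0.17340j, Y(Ω₂)=0.11843 + 0.20419j
  term(m=+0) = -0.06051 + 0.00000j   from Y*(Ω₁)=-0.28205 + 0.00000j, Y(Ω₂)=0.21453 + 0.00000j
  term(m=+1) = 0.01943 + 0.04808j   from Y*(Ω₁)=0.13488 - 0.17340j, Y(Ω₂)=-0.11843 + 0.20419j
  term(m=+2) = 0.04130 - 0.03990j   from Y*(Ω₁)=-0.05722 - 0.22542j, Y(Ω₂)=0.12261 + 0.21434j
  term(m=+3) = -0.08070 - 0.03589j   from Y*(Ω₁)=0.37059 + 0.16217j, Y(Ω₂)=-0.21833 - 0.00131j
  term(m=+4) = 0.00325 - 0.09447j   from Y*(Ω₁)=-0.20108 + 0.10912j, Y(Ω₂)=-0.20946 + 0.35616j
Total Σ_m = -0.09394 - 0.00000j. Multiply by 1.396263: -0.13116 - 0.00000j. P_4(cos γ) = -0.131165

-0.131165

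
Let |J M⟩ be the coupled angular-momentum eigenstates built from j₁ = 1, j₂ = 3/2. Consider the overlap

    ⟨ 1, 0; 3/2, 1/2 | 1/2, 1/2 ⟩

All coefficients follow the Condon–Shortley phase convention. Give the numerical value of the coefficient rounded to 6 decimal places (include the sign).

j₁+j₂−J=2  J+j₁−j₂=0  J−j₁+j₂=1  j₁+j₂+J+1=4
(j₁±m₁, j₂±m₂, J±M) = (1,1,2,1,1,0)
P² = 1/3
sum k=1..1:
  [1] −1/1 = -1
S = -1
C² = P²·S² = 1/3 ; C = -0.577350

-0.577350  (= −√(1/3))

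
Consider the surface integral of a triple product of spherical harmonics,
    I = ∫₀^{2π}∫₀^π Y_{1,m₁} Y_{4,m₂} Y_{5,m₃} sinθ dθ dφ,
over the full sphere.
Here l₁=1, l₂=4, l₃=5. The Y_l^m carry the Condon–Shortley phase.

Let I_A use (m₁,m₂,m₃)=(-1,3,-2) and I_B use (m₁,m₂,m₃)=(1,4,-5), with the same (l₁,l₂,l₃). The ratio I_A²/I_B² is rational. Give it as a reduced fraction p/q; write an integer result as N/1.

1/15

l's match ⇒ only the (l;m) 3-j factors differ between A and B.
A: triangle coeff Δ(1,4,5) = 1/495; Σ_t [0,0]: t=0:+1/10080 = 1/10080; (3j)²=1/165 [(1 4 5; -1 3 -2)], sign=-1
B: triangle coeff Δ(1,4,5) = 1/495; Σ_t [0,0]: t=0:+1/80640 = 1/80640; (3j)²=1/11 [(1 4 5; 1 4 -5)], sign=+1
I_A²/I_B² = (1/165)/(1/11) = 1/15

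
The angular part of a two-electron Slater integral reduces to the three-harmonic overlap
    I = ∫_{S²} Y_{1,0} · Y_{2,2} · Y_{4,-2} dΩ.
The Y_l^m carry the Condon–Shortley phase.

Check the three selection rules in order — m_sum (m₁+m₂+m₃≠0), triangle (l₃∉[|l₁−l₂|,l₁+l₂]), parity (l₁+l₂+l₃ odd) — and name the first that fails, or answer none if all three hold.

triangle

Σmᵢ = 0  ✓
l₃∈[|l₁−l₂|,l₁+l₂]=[1,3] required, l₃=4 fails  ✗
Σlᵢ = 7 ⇒ odd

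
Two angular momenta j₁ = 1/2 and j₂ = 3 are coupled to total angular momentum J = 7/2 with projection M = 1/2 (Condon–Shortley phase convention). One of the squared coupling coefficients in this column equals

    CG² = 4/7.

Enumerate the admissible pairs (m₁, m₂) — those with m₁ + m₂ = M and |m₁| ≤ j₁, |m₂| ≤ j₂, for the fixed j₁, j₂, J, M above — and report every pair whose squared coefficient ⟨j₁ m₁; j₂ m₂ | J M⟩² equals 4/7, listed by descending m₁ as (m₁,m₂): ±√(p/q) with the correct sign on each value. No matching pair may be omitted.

(1/2,0): +√(4/7)

Admissible pairs with m₁+m₂ = M = 1/2: (-1/2,1), (1/2,0)
  (m₁,m₂)=(1/2,0): CG² = 4/7, CG = +√(4/7)   ← matches the target
  (m₁,m₂)=(-1/2,1): CG² = 3/7, CG = +√(3/7)
Pairs with CG² = 4/7: (1/2,0): +√(4/7)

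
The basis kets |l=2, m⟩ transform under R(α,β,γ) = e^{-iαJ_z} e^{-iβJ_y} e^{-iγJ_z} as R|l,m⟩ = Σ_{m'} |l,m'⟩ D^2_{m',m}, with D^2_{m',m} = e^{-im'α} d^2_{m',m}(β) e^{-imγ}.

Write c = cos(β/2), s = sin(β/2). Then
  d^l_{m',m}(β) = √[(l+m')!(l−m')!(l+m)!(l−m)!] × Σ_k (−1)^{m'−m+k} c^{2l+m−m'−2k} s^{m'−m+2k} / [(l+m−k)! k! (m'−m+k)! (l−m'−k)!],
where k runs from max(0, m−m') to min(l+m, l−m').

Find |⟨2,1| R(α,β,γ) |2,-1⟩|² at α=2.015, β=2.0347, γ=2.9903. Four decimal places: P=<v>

P=0.0058

Split into d^2_{1,-1}(β=2.0347) × two z-phases.
With c≡cos(β/2)=0.525622 and s≡sin(β/2)=0.850718, N=[6·1·1·6]^{1/2}=6.000000
k: max(0,(-1)−(1))=0 … min(2+(-1),2−(1))=1
  k=0: (−1)^2·6.0000/(2)·0.5256^2·0.8507^2 = +0.599846
  k=1: (−1)^3·6.0000/(6)·0.5256^0·0.8507^4 = -0.523773
d^2_{1,-1}(2.0347) = +0.599846 -0.523773 = +0.076074
|D^2_{1,-1}|² = |d^2_{1,-1}(β)|² = (+0.076074)² = 0.005787 (the z-rotation phases have unit modulus)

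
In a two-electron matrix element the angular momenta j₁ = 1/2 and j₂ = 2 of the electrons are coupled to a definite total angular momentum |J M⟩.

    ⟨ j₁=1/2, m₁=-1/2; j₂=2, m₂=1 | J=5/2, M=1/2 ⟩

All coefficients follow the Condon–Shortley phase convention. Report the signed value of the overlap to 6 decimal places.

+√(2/5) = +0.632456

triangle: 0!*1!*4!/6! = 24/720
(j±m)!: 0!*1!*3!*1!*3!*2! = 72
prefactor² = (2J+1)*Δ*N² = 72/5
  k=0: +1/(0!*0!*1!*3!*0!*1!) = 1/6
Σ = 1/6  ⇒  CG² = 72/5*(1/6)² = 2/5
CG = +√(2/5) = +0.632456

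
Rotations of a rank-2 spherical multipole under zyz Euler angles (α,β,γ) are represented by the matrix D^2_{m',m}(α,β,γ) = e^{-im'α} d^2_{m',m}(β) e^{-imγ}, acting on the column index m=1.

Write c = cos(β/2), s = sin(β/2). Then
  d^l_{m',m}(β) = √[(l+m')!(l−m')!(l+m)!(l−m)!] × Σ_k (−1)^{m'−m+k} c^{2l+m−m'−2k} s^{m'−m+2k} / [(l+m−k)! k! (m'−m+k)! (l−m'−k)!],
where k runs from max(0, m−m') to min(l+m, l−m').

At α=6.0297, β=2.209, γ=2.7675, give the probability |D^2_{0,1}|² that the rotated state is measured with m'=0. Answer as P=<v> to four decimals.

First d^2_{0,1}(β=2.2090), then the phase factors e^{-i(0)α} and e^{-i(1)γ}:
c=cos(2.209000/2)=0.449581, s=sin(2.209000/2)=0.893240; N=√[2·2·6·1]=4.898979
Admissible k: 1..2 (factorial args all ≥0)
  k=1: (−1)^0·4.8990/(2)·0.4496^3·0.8932^1 = +0.198823
  k=2: (−1)^1·4.8990/(2)·0.4496^1·0.8932^3 = -0.784851
d^2_{0,1}(2.2090) = +0.198823 -0.784851 = -0.586028
|D^2_{0,1}|² = |d^2_{0,1}(β)|² = (-0.586028)² = 0.343429 (the z-rotation phases have unit modulus)

P=0.3434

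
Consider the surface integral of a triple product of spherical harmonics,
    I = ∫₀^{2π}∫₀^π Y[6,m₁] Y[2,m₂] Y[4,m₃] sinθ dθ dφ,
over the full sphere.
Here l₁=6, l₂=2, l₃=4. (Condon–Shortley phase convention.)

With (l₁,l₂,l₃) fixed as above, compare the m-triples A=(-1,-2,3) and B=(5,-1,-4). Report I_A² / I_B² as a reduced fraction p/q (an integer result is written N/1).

1/33

Same 6,2,4: normalisation and zero-m 3j drop out of the ratio.
A: Δ: 4! 8! 0! / 13! → 1/6435; sum: t=0:+1/120960 = 1/120960; 3j²(6 2 4; -1 -2 3) = Δ·Π!·Σ² = 1/1287  (sign -1)
B: Δ: 4! 8! 0! / 13! → 1/6435; sum: t=1:−1/241920 = -1/241920; 3j²(6 2 4; 5 -1 -4) = Δ·Π!·Σ² = 1/39  (sign -1)
I_A²/I_B² = (1/1287)/(1/39) = 1/33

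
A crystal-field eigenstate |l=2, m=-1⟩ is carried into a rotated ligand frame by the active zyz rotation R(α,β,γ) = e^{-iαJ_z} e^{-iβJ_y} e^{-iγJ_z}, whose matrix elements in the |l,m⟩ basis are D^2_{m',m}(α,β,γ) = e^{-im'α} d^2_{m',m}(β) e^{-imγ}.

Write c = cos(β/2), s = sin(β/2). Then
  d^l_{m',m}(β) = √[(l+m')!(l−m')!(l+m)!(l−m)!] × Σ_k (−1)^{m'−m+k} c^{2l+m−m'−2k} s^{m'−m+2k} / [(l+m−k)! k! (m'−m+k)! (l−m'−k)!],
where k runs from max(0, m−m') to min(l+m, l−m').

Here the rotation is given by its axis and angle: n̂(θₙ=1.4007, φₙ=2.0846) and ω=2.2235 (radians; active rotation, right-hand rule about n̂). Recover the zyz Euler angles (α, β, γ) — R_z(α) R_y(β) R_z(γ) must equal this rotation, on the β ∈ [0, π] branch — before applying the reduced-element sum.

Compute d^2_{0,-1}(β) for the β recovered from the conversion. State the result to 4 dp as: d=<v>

d=0.5689

Axis–angle → zyz. n̂ = (sinθₙcosφₙ, sinθₙsinφₙ, cosθₙ) = (-0.484400, +0.858313, +0.169277), ω = 2.2235.
R = I cosω + sinω [n̂]ₓ + (1−cosω) n̂n̂ᵀ gives
  R = [-0.230185, -0.802759, +0.550084; -0.533796, +0.576791, +0.618364; -0.813681, -0.151295, -0.561279]
β = atan2(√(R₁₃²+R₂₃²), R₃₃) = 2.166726; α = atan2(R₂₃, R₁₃) mod 2π = 0.843768; γ = atan2(R₃₂, −R₃₁) mod 2π = 6.099346
d^2_{0,-1}(β=2.1667) via the finite sum:
Half-angle: c=0.468360, s=0.883538. N=√(2·2·1·6)=4.898979
Admissible k: 0..1 (factorial args all ≥0)
  k=0: (−1)^1·4.8990/(2)·0.4684^3·0.8835^1 = -0.222351
  k=1: (−1)^2·4.8990/(2)·0.4684^1·0.8835^3 = +0.791281
d^2_{0,-1}(2.1667) = -0.222351 +0.791281 = +0.568930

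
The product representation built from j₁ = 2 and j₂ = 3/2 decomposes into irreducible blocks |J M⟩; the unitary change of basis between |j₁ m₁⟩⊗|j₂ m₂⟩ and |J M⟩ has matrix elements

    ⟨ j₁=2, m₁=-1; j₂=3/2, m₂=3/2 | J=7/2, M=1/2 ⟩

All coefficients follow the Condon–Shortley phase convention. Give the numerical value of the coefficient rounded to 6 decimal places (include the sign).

√[8·0!4!3!/8! · 1!3!3!0!4!3!] = √(5184/35)
  +(−1)^0/∏(0,0,3,3,1,0)! = 1/36  (running 1/36)
⟨..|..⟩ = √(5184/35)·(1/36) = +0.338062

+0.338062  (= +√(4/35))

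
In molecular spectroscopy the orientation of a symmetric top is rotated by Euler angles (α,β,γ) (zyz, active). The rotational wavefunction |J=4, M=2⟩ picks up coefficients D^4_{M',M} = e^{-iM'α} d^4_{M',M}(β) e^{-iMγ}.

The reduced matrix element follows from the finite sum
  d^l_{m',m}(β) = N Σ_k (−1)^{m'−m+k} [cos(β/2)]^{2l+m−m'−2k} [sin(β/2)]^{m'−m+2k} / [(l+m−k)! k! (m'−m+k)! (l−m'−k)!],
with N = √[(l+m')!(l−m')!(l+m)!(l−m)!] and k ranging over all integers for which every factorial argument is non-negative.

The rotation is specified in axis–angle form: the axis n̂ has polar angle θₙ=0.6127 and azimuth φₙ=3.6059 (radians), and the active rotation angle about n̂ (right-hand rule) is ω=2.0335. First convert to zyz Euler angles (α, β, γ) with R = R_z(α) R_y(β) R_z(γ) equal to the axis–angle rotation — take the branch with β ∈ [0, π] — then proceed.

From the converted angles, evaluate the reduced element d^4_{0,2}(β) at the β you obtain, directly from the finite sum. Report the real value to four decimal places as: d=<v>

Axis–angle → zyz. n̂ = (sinθₙcosφₙ, sinθₙsinφₙ, cosθₙ) = (-0.514196, -0.257522, +0.818098), ω = 2.0335.
R = I cosω + sinω [n̂]ₓ + (1−cosω) n̂n̂ᵀ gives
  R = [-0.063953, -0.540551, -0.838877; +0.923598, -0.350449, +0.155409; -0.377990, -0.764847, +0.521664]
β = atan2(√(R₁₃²+R₂₃²), R₃₃) = 1.021996; α = atan2(R₂₃, R₁₃) mod 2π = 2.958411; γ = atan2(R₃₂, −R₃₁) mod 2π = 5.171389
d^4_{0,2}(β=1.0220) via the finite sum:
c=cos(1.021996/2)=0.872257, s=sin(1.021996/2)=0.489048; N=√[24·24·720·2]=910.735966
k: max(0,(2)−(0))=2 … min(4+(2),4−(0))=4
  k=2: (−1)^0·910.7360/(96)·0.8723^6·0.4890^2 = +0.999288
  k=3: (−1)^1·910.7360/(36)·0.8723^4·0.4890^4 = -0.837672
  k=4: (−1)^2·910.7360/(96)·0.8723^2·0.4890^6 = +0.098746
d^4_{0,2}(1.0220) = +0.999288 -0.837672 +0.098746 = +0.260362

d=0.2604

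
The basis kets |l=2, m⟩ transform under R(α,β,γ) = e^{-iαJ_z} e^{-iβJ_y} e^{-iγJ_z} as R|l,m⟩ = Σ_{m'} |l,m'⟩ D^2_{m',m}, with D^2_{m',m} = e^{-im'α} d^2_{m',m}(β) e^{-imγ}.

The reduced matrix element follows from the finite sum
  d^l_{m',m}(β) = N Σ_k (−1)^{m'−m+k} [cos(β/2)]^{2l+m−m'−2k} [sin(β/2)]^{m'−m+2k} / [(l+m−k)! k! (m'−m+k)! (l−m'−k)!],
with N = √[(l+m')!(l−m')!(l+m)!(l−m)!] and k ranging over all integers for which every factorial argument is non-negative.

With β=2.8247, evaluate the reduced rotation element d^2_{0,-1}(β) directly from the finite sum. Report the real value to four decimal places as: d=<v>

d^2_{0,-1}(β=2.8247) via the finite sum:
c=cos(2.824700/2)=0.157784, s=sin(2.824700/2)=0.987474; N=√[2·2·1·6]=4.898979
k: max(0,(-1)−(0))=0 … min(2+(-1),2−(0))=1
  k=0: (−1)^1·4.8990/(2)·0.1578^3·0.9875^1 = -0.009501
  k=1: (−1)^2·4.8990/(2)·0.1578^1·0.9875^3 = +0.372148
d^2_{0,-1}(2.8247) = -0.009501 +0.372148 = +0.362646

d=0.3626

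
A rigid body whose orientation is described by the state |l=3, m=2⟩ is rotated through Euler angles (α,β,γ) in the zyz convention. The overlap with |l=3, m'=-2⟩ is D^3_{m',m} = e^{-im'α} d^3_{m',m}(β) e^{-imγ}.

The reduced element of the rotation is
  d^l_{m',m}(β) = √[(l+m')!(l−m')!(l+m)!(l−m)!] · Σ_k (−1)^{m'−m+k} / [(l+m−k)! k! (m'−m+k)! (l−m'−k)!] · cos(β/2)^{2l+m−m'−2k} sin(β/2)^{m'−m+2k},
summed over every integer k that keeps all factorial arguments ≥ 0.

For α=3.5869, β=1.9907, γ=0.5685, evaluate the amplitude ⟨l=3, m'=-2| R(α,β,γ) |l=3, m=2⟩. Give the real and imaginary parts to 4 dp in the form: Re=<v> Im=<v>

D^3_{-2,2}(3.5869,1.9907,0.5685) = e^{-i·-2·3.5869}·d^3_{-2,2}(1.9907)·e^{-i·2·0.5685}. Compute d first:
c=cos(1.990700/2)=0.544209, s=sin(1.990700/2)=0.838949; N=√[1·120·120·1]=120.000000
k: max(0,(2)−(-2))=4 … min(3+(2),3−(-2))=5
  k=4: (−1)^0·120.0000/(24)·0.5442^2·0.8389^4 = +0.733576
  k=5: (−1)^1·120.0000/(120)·0.5442^0·0.8389^6 = -0.348670
d^3_{-2,2}(1.9907) = +0.733576 -0.348670 = +0.384906
Attach z-rotation phases: D = e^{-i(-2)(3.5869)}·(+0.384906)·e^{-i(2)(0.5685)} = +0.373282-0.093879i

Re=0.3733 Im=-0.0939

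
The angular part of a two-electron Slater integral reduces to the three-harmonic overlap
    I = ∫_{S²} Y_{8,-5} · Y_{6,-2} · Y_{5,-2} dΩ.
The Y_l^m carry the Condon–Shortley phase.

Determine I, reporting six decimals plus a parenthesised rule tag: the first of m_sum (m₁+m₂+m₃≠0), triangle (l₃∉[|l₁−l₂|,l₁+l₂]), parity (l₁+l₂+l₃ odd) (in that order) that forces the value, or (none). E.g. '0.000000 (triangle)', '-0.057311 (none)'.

0.000000 (m_sum)

m-sum = -5 − 2 − 2 = -9 ≠ 0 ⇒ I = 0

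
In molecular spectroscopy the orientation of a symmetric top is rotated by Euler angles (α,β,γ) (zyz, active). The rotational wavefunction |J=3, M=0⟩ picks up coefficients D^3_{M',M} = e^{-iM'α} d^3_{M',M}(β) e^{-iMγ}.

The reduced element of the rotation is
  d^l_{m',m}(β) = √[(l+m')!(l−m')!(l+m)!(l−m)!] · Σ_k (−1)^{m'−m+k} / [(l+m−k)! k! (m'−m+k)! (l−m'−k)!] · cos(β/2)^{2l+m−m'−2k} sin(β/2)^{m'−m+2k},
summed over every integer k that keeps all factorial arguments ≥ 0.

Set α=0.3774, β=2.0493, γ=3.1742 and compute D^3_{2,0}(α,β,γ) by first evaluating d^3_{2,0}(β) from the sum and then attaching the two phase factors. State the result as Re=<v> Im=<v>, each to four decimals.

First d^3_{2,0}(β=2.0493), then the phase factors e^{-i(2)α} and e^{-i(0)γ}:
Half-angle: c=0.519398, s=0.854532. N=√(120·1·6·6)=65.726707
k: max(0,(0)−(2))=0 … min(3+(0),3−(2))=1
  k=0: (−1)^2·65.7267/(12)·0.5194^4·0.8545^2 = +0.291084
  k=1: (−1)^3·65.7267/(12)·0.5194^2·0.8545^4 = -0.787908
d^3_{2,0}(2.0493) = +0.291084 -0.787908 = -0.496823
Attach z-rotation phases: D = e^{-i(2)(0.3774)}·(-0.496823)·e^{-i(0)(3.1742)} = -0.361890+0.340395i

Re=-0.3619 Im=0.3404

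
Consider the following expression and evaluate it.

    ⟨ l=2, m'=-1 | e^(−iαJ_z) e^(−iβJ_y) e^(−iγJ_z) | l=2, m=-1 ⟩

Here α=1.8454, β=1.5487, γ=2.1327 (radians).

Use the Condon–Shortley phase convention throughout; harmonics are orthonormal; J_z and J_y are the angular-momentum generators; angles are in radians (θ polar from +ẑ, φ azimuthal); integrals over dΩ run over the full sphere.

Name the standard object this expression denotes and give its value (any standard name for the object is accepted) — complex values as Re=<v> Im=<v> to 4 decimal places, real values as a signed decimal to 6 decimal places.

This is a Wigner D-matrix element — the rotation-matrix element ⟨l m'| R(α,β,γ) |l m⟩ in the angular-momentum basis.
First d^2_{-1,-1}(β=1.5487), then the phase factors e^{-i(-1)α} and e^{-i(-1)γ}:
c=cos(1.548700/2)=0.714876, s=sin(1.548700/2)=0.699252; N=√[1·6·1·6]=6.000000
k∈{0,1} keeps every argument non-negative
  k=0: (−1)^0·6.0000/(6)·0.7149^4·0.6993^0 = +0.261169
  k=1: (−1)^1·6.0000/(2)·0.7149^2·0.6993^2 = -0.749634
d^2_{-1,-1}(1.5487) = +0.261169 -0.749634 = -0.488465
Attach z-rotation phases: D = e^{-i(-1)(1.8454)}·(-0.488465)·e^{-i(-1)(2.1327)} = +0.327300+0.362591i

Wigner D-matrix element, Re=0.3273 Im=0.3626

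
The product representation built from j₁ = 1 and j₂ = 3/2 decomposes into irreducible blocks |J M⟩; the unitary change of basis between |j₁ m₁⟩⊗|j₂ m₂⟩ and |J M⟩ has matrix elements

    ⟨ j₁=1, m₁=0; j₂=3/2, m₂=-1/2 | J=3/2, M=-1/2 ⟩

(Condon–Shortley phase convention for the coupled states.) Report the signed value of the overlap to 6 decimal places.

+0.258199

j₁+j₂−J=1  J+j₁−j₂=1  J−j₁+j₂=2  j₁+j₂+J+1=5
(j₁±m₁, j₂±m₂, J±M) = (1,1,1,2,1,2)
P² = 4/15
sum k=0..1:
  [0] +1/1 = 1
  [1] −1/2 = -1/2
S = 1/2
C² = P²·S² = 1/15 ; C = +0.258199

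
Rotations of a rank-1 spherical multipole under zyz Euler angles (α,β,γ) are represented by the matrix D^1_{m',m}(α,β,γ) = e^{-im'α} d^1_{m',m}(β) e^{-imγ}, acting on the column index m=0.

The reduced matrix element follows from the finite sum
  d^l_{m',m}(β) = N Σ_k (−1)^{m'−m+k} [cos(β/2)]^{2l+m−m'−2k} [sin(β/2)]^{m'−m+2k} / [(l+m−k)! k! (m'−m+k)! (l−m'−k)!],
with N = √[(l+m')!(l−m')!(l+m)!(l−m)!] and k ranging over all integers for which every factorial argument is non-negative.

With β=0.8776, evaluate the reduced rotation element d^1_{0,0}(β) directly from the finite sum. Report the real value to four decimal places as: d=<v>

d=0.6390

d^1_{0,0}(β=0.8776) via the finite sum:
Half-angle: c=0.905262, s=0.424853. N=√(1·1·1·1)=1.000000
The bounds max(0,m−m')=0 and min(l+m,l−m')=1 give 2 terms
  k=0: (−1)^0·1.0000/(1)·0.9053^2·0.4249^0 = +0.819500
  k=1: (−1)^1·1.0000/(1)·0.9053^0·0.4249^2 = -0.180500
d^1_{0,0}(0.8776) = +0.819500 -0.180500 = +0.638999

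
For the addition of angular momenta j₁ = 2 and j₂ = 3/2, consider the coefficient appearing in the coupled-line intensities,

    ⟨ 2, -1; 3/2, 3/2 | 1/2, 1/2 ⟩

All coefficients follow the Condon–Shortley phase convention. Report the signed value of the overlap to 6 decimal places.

triangle: 3!·1!·0!/5! = 6/120
(j±m)!: 1!·3!·3!·0!·1!·0! = 36
prefactor² = (2J+1)·Δ·N² = 18/5
  k=3: −1/(3!·0!·0!·0!·1!·0!) = -1/6
Σ = -1/6  ⇒  CG² = 18/5·(-1/6)² = 1/10
CG = −√(1/10) = -0.316228

-0.316228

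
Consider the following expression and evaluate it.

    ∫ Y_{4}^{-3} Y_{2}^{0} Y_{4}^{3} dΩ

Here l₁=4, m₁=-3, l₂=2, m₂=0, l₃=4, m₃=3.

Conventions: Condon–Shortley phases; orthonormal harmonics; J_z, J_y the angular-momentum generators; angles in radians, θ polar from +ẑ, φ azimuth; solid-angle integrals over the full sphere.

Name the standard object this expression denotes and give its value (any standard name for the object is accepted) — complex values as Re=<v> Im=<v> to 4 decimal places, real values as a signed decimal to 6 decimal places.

Gaunt coefficient, +0.057344

This is a Gaunt coefficient — the integral of a triple product of spherical harmonics over the sphere.
Checks pass: Σm=0; 10 even; l₃=4∈[2,6].
(2·4+1)(2·2+1)(2·4+1) = 405
Δ: 2! 6! 2! / 11! → 1/13860
sum: t=0:+1/192 t=1:−1/36 t=2:+1/192 = -5/288
3j²(4 2 4; 0 0 0) = Δ·Π!·Σ² = 20/693  (sign -1)
sum: t=1:−1/720 t=2:+1/480 = 1/1440
3j²(4 2 4; -3 0 3) = Δ·Π!·Σ² = 7/1980  (sign -1)
combine: 4πI² = 405·20/693·7/1980 = 5/121
take √, sign +1: I = 0.05734392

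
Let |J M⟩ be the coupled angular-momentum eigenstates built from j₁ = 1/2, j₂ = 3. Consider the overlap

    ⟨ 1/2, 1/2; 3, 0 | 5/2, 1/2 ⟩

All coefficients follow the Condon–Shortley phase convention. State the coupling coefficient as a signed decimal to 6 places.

+√(3/7) = +0.654654

√[6·1!0!5!/7! · 1!0!3!3!3!2!] = √(432/7)
  +(−1)^0/∏(0,1,0,3,0,2)! = 1/12  (running 1/12)
⟨..|..⟩ = √(432/7)·(1/12) = +0.654654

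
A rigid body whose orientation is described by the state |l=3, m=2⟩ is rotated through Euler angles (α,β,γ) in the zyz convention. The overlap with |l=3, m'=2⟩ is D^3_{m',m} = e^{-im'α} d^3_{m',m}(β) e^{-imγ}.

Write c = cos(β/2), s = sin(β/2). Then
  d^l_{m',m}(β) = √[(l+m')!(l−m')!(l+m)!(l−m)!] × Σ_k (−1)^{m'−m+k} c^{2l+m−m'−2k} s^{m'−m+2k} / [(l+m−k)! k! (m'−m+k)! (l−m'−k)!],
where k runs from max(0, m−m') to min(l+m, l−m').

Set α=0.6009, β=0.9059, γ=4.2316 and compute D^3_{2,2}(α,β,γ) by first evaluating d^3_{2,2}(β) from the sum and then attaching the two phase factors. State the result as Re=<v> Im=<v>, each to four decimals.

Re=0.0946 Im=-0.0232

D^3_{2,2}(0.6009,0.9059,4.2316) = e^{-i·2·0.6009}·d^3_{2,2}(0.9059)·e^{-i·2·4.2316}. Compute d first:
With c≡cos(β/2)=0.899160 and s≡sin(β/2)=0.437620, N=[120·1·120·1]^{1/2}=120.000000
k∈{0,1} keeps every argument non-negative
  k=0: (−1)^0·120.0000/(120)·0.8992^6·0.4376^0 = +0.528472
  k=1: (−1)^1·120.0000/(24)·0.8992^4·0.4376^2 = -0.625910
d^3_{2,2}(0.9059) = +0.528472 -0.625910 = -0.097438
Phases: e^{-i·(2)·0.6009}=+0.360679-0.932690i, e^{-i·(2)·4.2316}=-0.572227-0.820096i ⇒ D=+0.094641-0.023182i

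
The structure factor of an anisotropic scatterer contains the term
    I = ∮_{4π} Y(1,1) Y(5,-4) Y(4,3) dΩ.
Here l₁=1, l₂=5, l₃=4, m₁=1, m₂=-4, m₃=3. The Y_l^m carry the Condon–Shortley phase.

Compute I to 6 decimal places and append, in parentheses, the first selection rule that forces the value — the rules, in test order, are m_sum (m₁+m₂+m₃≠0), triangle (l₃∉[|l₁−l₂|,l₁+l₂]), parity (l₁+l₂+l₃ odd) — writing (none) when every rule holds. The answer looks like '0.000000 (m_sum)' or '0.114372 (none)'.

0.294638 (none)

Checks pass: Σm=0; 10 even; l₃=4∈[4,6].
(2·1+1)(2·5+1)(2·4+1) = 297
Δ: 2! 0! 8! / 11! → 1/495
sum: t=1:−1/576 = -1/576
3j²(1 5 4; 0 0 0) = Δ·Π!·Σ² = 5/99  (sign -1)
sum: t=0:+1/10080 = 1/10080
3j²(1 5 4; 1 -4 3) = Δ·Π!·Σ² = 4/55  (sign -1)
combine: 4πI² = 297·5/99·4/55 = 12/11
take √, sign +1: I = 0.29463840
No selection rule forces the value: the integral is nonzero (none).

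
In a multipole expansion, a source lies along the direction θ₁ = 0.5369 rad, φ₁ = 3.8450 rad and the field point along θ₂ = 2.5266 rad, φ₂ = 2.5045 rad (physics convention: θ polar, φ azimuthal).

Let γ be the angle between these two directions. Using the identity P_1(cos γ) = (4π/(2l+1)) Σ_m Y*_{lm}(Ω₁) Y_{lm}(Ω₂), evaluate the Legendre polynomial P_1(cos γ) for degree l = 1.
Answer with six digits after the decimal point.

Summing Y*_{l m}(θ₁,φ₁)·Y_{l m}(θ₂,φ₂) over m ∈ [−1, 1]; prefactor 4π/(2·1+1) = 4.188790:
  m=-1: Y*=-0.13477 - 0.11430j  Y=-0.16023 - 0.11858j  product 0.00804 + 0.03429j
  m=+0: Y*=0.41986 + 0.00000j  Y=-0.39908 + 0.00000j  product -0.16756 + 0.00000j
  m=+1: Y*=0.13477 - 0.11430j  Y=0.16023 - 0.11858j  product 0.00804 - 0.03429j
Accumulated sum -0.15147 + 0.00000j; after 4π/(2l+1) scaling, -0.63450 + 0.00000j ⇒ P_1 = -0.634495

-0.634495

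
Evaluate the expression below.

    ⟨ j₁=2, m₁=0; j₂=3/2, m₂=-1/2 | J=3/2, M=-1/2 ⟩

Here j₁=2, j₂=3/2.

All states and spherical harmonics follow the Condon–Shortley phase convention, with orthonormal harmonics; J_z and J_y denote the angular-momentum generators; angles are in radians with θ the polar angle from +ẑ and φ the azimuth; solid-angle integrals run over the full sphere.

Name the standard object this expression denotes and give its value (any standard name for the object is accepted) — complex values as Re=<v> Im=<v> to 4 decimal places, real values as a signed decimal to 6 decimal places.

Clebsch–Gordan coefficient, −√(1/5) ≈ -0.447214

This is a Clebsch–Gordan (vector-coupling) coefficient.
triangle: 2!·2!·1!/6! = 4/720
(j±m)!: 2!·2!·1!·2!·1!·2! = 16
prefactor² = (2J+1)·Δ·N² = 16/45
  k=0: +1/(0!·2!·2!·1!·0!·0!) = 1/4
  k=1: −1/(1!·1!·1!·0!·1!·1!) = -1
Σ = -3/4  ⇒  CG² = 16/45·(-3/4)² = 1/5
CG = −√(1/5) = -0.447214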